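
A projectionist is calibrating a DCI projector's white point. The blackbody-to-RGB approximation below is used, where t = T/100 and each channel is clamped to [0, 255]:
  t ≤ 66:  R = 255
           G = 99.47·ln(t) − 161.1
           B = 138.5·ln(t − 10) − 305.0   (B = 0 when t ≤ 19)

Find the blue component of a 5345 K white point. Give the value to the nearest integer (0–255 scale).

217

t = 5345/100 = 53.45; the t ≤ 66 branch applies.
B = 138.5·ln(53.45 − 10) − 305.0 = 138.5·ln 43.45 − 305.0 = 138.5·3.7716 − 305.0 = 217.368.
Rounded: 217.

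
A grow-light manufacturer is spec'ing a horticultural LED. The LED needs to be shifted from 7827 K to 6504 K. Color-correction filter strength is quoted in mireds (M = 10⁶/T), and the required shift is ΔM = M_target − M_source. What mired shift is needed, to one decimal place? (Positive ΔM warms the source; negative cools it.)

M_source = 10⁶/7827 = 127.763; M_target = 10⁶/6504 = 153.752.
ΔM = 153.752 − 127.763 = 25.989 → +26.0 mireds, a warming shift.

+26.0 mireds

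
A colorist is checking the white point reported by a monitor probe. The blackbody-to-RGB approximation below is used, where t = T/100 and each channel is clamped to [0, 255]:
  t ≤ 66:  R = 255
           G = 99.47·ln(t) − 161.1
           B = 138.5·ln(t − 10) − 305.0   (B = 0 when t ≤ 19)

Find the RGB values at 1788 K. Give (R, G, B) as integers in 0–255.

t = 1788/100 = 17.88; the t ≤ 66 branch applies.
R = 255 by definition for t ≤ 66.
G = 99.47·ln 17.88 − 161.1 = 99.47·2.8837 − 161.1 = 125.740.
t = 17.88 ≤ 19, so B = 0.
Rounded: (255, 126, 0).

(255, 126, 0)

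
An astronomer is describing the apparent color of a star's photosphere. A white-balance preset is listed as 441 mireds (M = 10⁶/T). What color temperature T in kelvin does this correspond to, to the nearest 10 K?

T = 10⁶ / 441 = 2267.57 K → 2270 K.

2270 K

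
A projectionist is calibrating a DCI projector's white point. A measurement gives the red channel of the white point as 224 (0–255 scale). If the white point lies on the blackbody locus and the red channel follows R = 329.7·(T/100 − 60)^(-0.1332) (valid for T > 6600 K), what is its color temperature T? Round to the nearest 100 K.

7800 K

(t − 60)^(-0.1332) = 224/329.7 = 0.67941.
t − 60 = 0.67941^(1/-0.1332) = 0.67941^(-7.508) = 18.209, so t = 78.209.
T = 100·t = 7821 K → 7800 K to the nearest 100 K.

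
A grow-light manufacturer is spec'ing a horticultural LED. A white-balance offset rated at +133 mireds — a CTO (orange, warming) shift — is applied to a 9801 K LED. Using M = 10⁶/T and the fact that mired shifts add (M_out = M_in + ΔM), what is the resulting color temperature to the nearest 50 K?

M_in = 10⁶/9801 = 102.03 mireds.
M_out = 102.03 + (+133) = 235.03 mireds.
T_out = 10⁶/235.03 = 4254.8 K → 4250 K.

4250 K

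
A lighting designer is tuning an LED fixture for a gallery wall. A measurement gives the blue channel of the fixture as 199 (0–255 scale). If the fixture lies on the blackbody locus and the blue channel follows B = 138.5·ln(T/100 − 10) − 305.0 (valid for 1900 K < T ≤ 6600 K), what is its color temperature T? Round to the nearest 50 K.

ln(t − 10) = (199 + 305.0) / 138.5 = 3.6390.
t − 10 = e^3.6390 = 38.053, so t = 48.053.
T = 100·t = 4805 K → 4800 K to the nearest 50 K.

4800 K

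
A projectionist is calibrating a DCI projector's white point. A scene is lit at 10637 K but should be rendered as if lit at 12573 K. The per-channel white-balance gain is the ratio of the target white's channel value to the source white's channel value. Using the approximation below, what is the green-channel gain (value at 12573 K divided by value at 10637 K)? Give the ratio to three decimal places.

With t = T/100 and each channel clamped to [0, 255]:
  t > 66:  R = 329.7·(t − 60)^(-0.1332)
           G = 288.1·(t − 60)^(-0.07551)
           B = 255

0.974

At 10637 K (t = 106.37):
  G = 288.1·(106.37 − 60)^(-0.07551) = 288.1·46.37^(-0.07551) = 288.1·0.74848 = 215.638.
At 12573 K (t = 125.73):
  G = 288.1·(125.73 − 60)^(-0.07551) = 288.1·65.73^(-0.07551) = 288.1·0.72902 = 210.031.
Gain = 210.031 / 215.638 = 0.9740 → 0.974.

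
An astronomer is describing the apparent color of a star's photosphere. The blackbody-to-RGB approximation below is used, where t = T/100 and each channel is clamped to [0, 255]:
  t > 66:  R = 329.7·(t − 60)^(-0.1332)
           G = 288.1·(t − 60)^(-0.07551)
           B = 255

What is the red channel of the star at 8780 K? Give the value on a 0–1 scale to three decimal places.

t = 8780/100 = 87.8; the t > 66 branch applies.
R = 329.7·(87.8 − 60)^(-0.1332) = 329.7·27.8^(-0.1332) = 329.7·0.64217 = 211.725.
On a 0–1 scale: 211.725/255 = 0.8303 → 0.830.

0.830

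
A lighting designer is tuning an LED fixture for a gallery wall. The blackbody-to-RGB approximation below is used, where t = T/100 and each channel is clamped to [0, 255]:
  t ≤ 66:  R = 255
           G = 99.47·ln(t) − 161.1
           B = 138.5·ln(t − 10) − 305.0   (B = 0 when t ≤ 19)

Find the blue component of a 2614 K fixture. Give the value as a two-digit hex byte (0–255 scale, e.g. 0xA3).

t = 2614/100 = 26.14; the t ≤ 66 branch applies.
B = 138.5·ln(26.14 − 10) − 305.0 = 138.5·ln 16.14 − 305.0 = 138.5·2.7813 − 305.0 = 80.210.
Rounded: 80; in hex, 0x50.

0x50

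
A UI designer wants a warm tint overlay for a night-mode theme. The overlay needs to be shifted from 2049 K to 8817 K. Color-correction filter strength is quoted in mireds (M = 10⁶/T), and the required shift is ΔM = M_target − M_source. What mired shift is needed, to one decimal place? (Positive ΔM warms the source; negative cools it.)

M_source = 10⁶/2049 = 488.043; M_target = 10⁶/8817 = 113.417.
ΔM = 113.417 − 488.043 = -374.626 → -374.6 mireds, a cooling shift.

-374.6 mireds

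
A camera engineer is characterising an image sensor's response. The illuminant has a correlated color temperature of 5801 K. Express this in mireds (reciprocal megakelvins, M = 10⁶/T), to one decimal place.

M = 10⁶ / 5801 = 172.384 → 172.4 mireds.

172.4 mireds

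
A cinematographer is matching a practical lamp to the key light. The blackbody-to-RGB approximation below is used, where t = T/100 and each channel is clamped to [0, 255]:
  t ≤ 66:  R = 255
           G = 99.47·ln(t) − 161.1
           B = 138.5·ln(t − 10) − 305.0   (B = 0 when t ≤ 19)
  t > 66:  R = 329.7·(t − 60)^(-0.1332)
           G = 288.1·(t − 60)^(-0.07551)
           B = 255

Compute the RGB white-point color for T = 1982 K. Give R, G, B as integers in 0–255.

R=255, G=136, B=11

t = 1982/100 = 19.82; the t ≤ 66 branch applies.
R = 255 by definition for t ≤ 66.
G = 99.47·ln 19.82 − 161.1 = 99.47·2.9867 − 161.1 = 135.986.
B = 138.5·ln(19.82 − 10) − 305.0 = 138.5·ln 9.82 − 305.0 = 138.5·2.2844 − 305.0 = 11.392.
Rounded: (255, 136, 11).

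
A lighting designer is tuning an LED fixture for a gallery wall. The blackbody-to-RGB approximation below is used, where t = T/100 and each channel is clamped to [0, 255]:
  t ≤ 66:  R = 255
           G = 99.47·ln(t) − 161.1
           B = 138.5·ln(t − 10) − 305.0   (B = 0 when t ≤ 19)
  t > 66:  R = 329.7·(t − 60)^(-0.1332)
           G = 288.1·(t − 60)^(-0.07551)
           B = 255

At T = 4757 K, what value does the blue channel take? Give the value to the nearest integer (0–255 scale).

197

t = 4757/100 = 47.57; the t ≤ 66 branch applies.
B = 138.5·ln(47.57 − 10) − 305.0 = 138.5·ln 37.57 − 305.0 = 138.5·3.6262 − 305.0 = 197.230.
Rounded: 197.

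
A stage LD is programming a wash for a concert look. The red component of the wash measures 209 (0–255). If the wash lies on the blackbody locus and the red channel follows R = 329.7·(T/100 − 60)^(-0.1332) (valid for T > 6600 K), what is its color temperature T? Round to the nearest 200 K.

(t − 60)^(-0.1332) = 209/329.7 = 0.63391.
t − 60 = 0.63391^(1/-0.1332) = 0.63391^(-7.508) = 30.639, so t = 90.639.
T = 100·t = 9064 K → 9000 K to the nearest 200 K.

9000 K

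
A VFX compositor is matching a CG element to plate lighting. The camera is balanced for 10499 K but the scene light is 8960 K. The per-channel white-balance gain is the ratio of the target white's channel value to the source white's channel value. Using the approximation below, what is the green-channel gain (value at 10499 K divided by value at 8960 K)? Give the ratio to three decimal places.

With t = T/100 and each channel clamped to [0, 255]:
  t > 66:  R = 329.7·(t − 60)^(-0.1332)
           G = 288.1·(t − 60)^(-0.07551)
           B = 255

At 8960 K (t = 89.6):
  G = 288.1·(89.6 − 60)^(-0.07551) = 288.1·29.6^(-0.07551) = 288.1·0.77429 = 223.072.
At 10499 K (t = 104.99):
  G = 288.1·(104.99 − 60)^(-0.07551) = 288.1·44.99^(-0.07551) = 288.1·0.75019 = 216.131.
Gain = 216.131 / 223.072 = 0.9689 → 0.969.

0.969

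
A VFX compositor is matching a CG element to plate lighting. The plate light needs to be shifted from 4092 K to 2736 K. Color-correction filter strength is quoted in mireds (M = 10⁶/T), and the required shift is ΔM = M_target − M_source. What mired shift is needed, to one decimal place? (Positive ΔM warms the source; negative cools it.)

M_source = 10⁶/4092 = 244.379; M_target = 10⁶/2736 = 365.497.
ΔM = 365.497 − 244.379 = 121.118 → +121.1 mireds, a warming shift.

+121.1 mireds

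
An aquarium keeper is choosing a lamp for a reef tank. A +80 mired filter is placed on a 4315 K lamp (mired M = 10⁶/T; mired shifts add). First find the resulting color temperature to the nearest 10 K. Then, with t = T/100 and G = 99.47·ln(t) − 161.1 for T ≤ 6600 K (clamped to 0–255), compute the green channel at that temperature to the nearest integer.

M_in = 10⁶/4315 = 231.75; M_out = 231.75 + (+80) = 311.75.
T_out = 10⁶/311.75 = 3207.7 K → 3210 K; t = 32.1.
G = 99.47·ln 32.1 − 161.1 = 99.47·3.4689 − 161.1 = 183.947.
Rounded: 184.

184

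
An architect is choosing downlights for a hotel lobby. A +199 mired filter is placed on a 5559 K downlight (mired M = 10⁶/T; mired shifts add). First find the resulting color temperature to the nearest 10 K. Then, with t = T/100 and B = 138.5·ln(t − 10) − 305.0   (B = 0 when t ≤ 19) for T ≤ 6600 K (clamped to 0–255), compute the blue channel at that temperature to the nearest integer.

M_in = 10⁶/5559 = 179.89; M_out = 179.89 + (+199) = 378.89.
T_out = 10⁶/378.89 = 2639.3 K → 2640 K; t = 26.4.
B = 138.5·ln(26.4 − 10) − 305.0 = 138.5·ln 16.4 − 305.0 = 138.5·2.7973 − 305.0 = 82.423.
Rounded: 82.

82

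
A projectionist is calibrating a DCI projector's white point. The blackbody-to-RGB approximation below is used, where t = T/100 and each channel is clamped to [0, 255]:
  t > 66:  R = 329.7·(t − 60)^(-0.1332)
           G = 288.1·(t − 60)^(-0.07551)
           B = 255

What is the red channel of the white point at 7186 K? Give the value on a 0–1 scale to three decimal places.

t = 7186/100 = 71.86; the t > 66 branch applies.
R = 329.7·(71.86 − 60)^(-0.1332) = 329.7·11.86^(-0.1332) = 329.7·0.71934 = 237.165.
On a 0–1 scale: 237.165/255 = 0.9301 → 0.930.

0.930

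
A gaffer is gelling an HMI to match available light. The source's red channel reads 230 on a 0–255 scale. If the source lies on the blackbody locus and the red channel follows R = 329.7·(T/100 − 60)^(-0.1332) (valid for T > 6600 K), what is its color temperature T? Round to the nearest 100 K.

(t − 60)^(-0.1332) = 230/329.7 = 0.69760.
t − 60 = 0.69760^(1/-0.1332) = 0.69760^(-7.508) = 14.932, so t = 74.932.
T = 100·t = 7493 K → 7500 K to the nearest 100 K.

7500 K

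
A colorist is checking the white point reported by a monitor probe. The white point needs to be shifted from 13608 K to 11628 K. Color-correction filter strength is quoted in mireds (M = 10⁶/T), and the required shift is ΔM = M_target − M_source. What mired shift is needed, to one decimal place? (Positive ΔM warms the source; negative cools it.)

M_source = 10⁶/13608 = 73.486; M_target = 10⁶/11628 = 85.999.
ΔM = 85.999 − 73.486 = 12.513 → +12.5 mireds, a warming shift.

+12.5 mireds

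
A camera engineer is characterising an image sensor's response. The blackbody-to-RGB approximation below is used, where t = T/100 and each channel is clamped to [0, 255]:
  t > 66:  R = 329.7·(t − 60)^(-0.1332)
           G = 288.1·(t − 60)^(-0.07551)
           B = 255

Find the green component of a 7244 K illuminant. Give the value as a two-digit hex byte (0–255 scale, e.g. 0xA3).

t = 7244/100 = 72.44; the t > 66 branch applies.
G = 288.1·(72.44 − 60)^(-0.07551) = 288.1·12.44^(-0.07551) = 288.1·0.82667 = 238.162.
Rounded: 238; in hex, 0xEE.

0xEE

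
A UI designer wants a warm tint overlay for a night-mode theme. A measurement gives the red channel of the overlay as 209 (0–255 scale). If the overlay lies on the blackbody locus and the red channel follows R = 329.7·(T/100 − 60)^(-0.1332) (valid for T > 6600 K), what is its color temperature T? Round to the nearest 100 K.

(t − 60)^(-0.1332) = 209/329.7 = 0.63391.
t − 60 = 0.63391^(1/-0.1332) = 0.63391^(-7.508) = 30.639, so t = 90.639.
T = 100·t = 9064 K → 9100 K to the nearest 100 K.

9100 K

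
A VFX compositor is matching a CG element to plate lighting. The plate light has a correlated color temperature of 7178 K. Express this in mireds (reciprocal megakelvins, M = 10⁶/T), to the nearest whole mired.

139 mireds

M = 10⁶ / 7178 = 139.315 → 139 mireds.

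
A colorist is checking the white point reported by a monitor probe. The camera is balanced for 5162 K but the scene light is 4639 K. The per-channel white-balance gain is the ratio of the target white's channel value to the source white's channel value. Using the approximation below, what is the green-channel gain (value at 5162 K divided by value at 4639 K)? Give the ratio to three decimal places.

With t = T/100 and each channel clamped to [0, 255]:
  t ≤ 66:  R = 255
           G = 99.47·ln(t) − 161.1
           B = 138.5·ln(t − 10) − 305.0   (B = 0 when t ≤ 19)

At 4639 K (t = 46.39):
  G = 99.47·ln 46.39 − 161.1 = 99.47·3.8371 − 161.1 = 220.575.
At 5162 K (t = 51.62):
  G = 99.47·ln 51.62 − 161.1 = 99.47·3.9439 − 161.1 = 231.201.
Gain = 231.201 / 220.575 = 1.0482 → 1.048.

1.048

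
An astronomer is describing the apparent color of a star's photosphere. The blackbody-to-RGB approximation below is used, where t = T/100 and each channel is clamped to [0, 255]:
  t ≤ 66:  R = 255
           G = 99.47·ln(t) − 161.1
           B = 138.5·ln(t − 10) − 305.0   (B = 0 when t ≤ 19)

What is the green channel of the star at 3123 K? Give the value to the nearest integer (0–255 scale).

181

t = 3123/100 = 31.23; the t ≤ 66 branch applies.
G = 99.47·ln 31.23 − 161.1 = 99.47·3.4414 − 161.1 = 181.214.
Rounded: 181.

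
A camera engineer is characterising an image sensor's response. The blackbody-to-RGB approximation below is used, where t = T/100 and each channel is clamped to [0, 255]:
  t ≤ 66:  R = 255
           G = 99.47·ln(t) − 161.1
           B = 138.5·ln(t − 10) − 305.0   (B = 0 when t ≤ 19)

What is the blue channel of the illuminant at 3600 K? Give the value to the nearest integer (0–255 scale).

146

t = 3600/100 = 36; the t ≤ 66 branch applies.
B = 138.5·ln(36 − 10) − 305.0 = 138.5·ln 26 − 305.0 = 138.5·3.2581 − 305.0 = 146.246.
Rounded: 146.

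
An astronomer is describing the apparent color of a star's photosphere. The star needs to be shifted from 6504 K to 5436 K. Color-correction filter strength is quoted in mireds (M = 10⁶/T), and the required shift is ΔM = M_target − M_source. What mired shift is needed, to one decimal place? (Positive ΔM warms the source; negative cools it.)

+30.2 mireds

M_source = 10⁶/6504 = 153.752; M_target = 10⁶/5436 = 183.959.
ΔM = 183.959 − 153.752 = 30.207 → +30.2 mireds, a warming shift.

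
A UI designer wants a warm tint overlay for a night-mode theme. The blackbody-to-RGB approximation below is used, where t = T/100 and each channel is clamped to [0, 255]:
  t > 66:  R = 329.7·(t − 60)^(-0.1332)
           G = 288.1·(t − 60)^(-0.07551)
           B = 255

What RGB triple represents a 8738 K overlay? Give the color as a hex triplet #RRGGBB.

#D4E0FF

t = 8738/100 = 87.38; the t > 66 branch applies.
R = 329.7·(87.38 − 60)^(-0.1332) = 329.7·27.38^(-0.1332) = 329.7·0.64348 = 212.155.
G = 288.1·(87.38 − 60)^(-0.07551) = 288.1·27.38^(-0.07551) = 288.1·0.77886 = 224.390.
B = 255 by definition for t > 66.
Rounded: (212, 224, 255).
In hex: #D4E0FF.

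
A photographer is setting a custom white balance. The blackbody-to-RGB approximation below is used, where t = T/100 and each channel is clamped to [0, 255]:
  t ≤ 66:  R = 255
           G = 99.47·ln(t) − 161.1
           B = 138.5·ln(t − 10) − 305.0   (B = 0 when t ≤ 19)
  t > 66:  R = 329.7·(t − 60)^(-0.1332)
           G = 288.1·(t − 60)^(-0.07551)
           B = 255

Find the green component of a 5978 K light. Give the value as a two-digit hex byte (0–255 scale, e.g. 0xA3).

0xF6

t = 5978/100 = 59.78; the t ≤ 66 branch applies.
G = 99.47·ln 59.78 − 161.1 = 99.47·4.0907 − 161.1 = 245.799.
Rounded: 246; in hex, 0xF6.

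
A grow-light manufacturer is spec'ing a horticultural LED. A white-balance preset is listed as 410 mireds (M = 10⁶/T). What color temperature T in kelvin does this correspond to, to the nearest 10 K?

2440 K

T = 10⁶ / 410 = 2439.02 K → 2440 K.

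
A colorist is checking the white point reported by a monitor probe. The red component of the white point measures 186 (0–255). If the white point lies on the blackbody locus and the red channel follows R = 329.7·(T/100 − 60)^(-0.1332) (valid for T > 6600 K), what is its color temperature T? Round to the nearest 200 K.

(t − 60)^(-0.1332) = 186/329.7 = 0.56415.
t − 60 = 0.56415^(1/-0.1332) = 0.56415^(-7.508) = 73.521, so t = 133.521.
T = 100·t = 13352 K → 13400 K to the nearest 200 K.

13400 K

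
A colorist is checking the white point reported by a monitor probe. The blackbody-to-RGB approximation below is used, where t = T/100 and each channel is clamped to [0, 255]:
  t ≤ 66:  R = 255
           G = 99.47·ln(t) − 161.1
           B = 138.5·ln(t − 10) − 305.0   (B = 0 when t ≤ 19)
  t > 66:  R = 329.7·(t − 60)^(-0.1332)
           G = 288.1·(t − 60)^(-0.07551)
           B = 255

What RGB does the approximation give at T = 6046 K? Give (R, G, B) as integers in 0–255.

t = 6046/100 = 60.46; the t ≤ 66 branch applies.
R = 255 by definition for t ≤ 66.
G = 99.47·ln 60.46 − 161.1 = 99.47·4.1020 − 161.1 = 246.924.
B = 138.5·ln(60.46 − 10) − 305.0 = 138.5·ln 50.46 − 305.0 = 138.5·3.9212 − 305.0 = 238.084.
Rounded: (255, 247, 238).

(255, 247, 238)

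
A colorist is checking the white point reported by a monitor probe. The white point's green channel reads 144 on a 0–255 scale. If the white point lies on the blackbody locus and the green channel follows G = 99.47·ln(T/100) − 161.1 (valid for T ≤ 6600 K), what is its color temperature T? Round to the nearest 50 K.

2150 K

ln t = (144 + 161.1) / 99.47 = 3.0673.
t = e^3.0673 = 21.483.
T = 100·t = 2148 K → 2150 K to the nearest 50 K.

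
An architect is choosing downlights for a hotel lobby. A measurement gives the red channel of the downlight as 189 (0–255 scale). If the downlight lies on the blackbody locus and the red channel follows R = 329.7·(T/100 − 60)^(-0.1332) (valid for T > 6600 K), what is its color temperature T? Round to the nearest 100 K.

12500 K

(t − 60)^(-0.1332) = 189/329.7 = 0.57325.
t − 60 = 0.57325^(1/-0.1332) = 0.57325^(-7.508) = 65.199, so t = 125.199.
T = 100·t = 12520 K → 12500 K to the nearest 100 K.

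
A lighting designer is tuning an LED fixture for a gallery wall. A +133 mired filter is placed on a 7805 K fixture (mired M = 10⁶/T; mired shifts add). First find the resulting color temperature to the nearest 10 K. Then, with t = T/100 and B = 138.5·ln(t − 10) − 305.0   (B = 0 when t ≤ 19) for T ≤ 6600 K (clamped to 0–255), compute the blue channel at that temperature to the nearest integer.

158

M_in = 10⁶/7805 = 128.12; M_out = 128.12 + (+133) = 261.12.
T_out = 10⁶/261.12 = 3829.6 K → 3830 K; t = 38.3.
B = 138.5·ln(38.3 − 10) − 305.0 = 138.5·ln 28.3 − 305.0 = 138.5·3.3429 − 305.0 = 157.986.
Rounded: 158.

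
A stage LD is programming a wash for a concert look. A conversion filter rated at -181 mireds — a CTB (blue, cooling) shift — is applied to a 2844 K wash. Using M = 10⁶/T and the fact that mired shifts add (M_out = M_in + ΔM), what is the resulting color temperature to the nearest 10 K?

M_in = 10⁶/2844 = 351.62 mireds.
M_out = 351.62 + (-181) = 170.62 mireds.
T_out = 10⁶/170.62 = 5861.1 K → 5860 K.

5860 K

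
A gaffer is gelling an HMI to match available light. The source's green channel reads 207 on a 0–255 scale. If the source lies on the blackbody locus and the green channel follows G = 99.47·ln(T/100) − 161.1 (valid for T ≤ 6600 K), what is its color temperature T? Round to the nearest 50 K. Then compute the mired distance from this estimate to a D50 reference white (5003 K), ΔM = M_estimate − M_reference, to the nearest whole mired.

ln t = (207 + 161.1) / 99.47 = 3.7006.
t = e^3.7006 = 40.472.
T = 100·t = 4047 K → 4050 K to the nearest 50 K.
M_estimate = 10⁶/4050 = 246.91; M_reference = 10⁶/5003 = 199.88.
ΔM = 246.91 − 199.88 = 47.03 → +47 mireds.

+47 mireds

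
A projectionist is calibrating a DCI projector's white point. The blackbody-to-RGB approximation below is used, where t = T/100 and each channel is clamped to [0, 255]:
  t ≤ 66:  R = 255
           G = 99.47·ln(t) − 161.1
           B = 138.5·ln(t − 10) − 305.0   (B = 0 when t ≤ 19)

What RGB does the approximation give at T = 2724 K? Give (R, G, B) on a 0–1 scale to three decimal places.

t = 2724/100 = 27.24; the t ≤ 66 branch applies.
R = 255 by definition for t ≤ 66.
G = 99.47·ln 27.24 − 161.1 = 99.47·3.3047 − 161.1 = 167.617.
B = 138.5·ln(27.24 − 10) − 305.0 = 138.5·ln 17.24 − 305.0 = 138.5·2.8472 − 305.0 = 89.342.
Dividing each by 255: (1.0000, 0.6573, 0.3504) → (1.000, 0.657, 0.350).

(1.000, 0.657, 0.350)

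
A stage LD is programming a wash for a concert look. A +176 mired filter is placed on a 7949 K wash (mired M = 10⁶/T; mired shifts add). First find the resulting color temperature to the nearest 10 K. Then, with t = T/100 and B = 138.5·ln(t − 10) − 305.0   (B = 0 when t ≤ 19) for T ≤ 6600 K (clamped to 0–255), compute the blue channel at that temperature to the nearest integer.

130

M_in = 10⁶/7949 = 125.80; M_out = 125.80 + (+176) = 301.80.
T_out = 10⁶/301.80 = 3313.4 K → 3310 K; t = 33.1.
B = 138.5·ln(33.1 − 10) − 305.0 = 138.5·ln 23.1 − 305.0 = 138.5·3.1398 − 305.0 = 129.867.
Rounded: 130.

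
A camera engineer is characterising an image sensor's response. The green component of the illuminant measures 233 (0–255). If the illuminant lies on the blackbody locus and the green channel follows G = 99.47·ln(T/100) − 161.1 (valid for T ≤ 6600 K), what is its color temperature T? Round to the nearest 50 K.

5250 K

ln t = (233 + 161.1) / 99.47 = 3.9620.
t = e^3.9620 = 52.562.
T = 100·t = 5256 K → 5250 K to the nearest 50 K.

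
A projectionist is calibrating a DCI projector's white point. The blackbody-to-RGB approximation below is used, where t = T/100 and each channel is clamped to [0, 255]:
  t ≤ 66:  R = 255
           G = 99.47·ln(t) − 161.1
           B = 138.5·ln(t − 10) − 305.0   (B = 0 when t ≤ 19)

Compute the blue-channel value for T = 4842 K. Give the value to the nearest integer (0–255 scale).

t = 4842/100 = 48.42; the t ≤ 66 branch applies.
B = 138.5·ln(48.42 − 10) − 305.0 = 138.5·ln 38.42 − 305.0 = 138.5·3.6486 − 305.0 = 200.328.
Rounded: 200.

200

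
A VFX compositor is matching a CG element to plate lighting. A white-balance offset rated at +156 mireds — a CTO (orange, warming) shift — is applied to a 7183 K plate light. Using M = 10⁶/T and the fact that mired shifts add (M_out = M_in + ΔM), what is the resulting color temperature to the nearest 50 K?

3400 K

M_in = 10⁶/7183 = 139.22 mireds.
M_out = 139.22 + (+156) = 295.22 mireds.
T_out = 10⁶/295.22 = 3387.3 K → 3400 K.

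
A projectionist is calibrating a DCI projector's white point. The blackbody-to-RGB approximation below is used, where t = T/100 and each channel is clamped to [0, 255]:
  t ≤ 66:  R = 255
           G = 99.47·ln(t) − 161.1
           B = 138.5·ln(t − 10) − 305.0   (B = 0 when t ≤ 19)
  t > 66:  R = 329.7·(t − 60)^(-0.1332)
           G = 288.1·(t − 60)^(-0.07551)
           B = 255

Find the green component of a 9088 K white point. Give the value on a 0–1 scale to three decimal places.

t = 9088/100 = 90.88; the t > 66 branch applies.
G = 288.1·(90.88 − 60)^(-0.07551) = 288.1·30.88^(-0.07551) = 288.1·0.77182 = 222.361.
On a 0–1 scale: 222.361/255 = 0.8720 → 0.872.

0.872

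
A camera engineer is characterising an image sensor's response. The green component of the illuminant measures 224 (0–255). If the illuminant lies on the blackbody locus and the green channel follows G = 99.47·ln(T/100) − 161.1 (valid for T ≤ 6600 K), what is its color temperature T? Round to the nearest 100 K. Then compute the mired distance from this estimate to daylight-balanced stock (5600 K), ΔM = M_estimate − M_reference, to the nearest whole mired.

ln t = (224 + 161.1) / 99.47 = 3.8715.
t = e^3.8715 = 48.015.
T = 100·t = 4802 K → 4800 K to the nearest 100 K.
M_estimate = 10⁶/4800 = 208.33; M_reference = 10⁶/5600 = 178.57.
ΔM = 208.33 − 178.57 = 29.76 → +30 mireds.

+30 mireds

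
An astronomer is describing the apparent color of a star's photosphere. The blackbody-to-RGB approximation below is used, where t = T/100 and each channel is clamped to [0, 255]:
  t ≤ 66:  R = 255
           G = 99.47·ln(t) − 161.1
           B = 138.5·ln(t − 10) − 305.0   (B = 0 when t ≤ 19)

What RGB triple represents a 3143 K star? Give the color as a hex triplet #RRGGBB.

t = 3143/100 = 31.43; the t ≤ 66 branch applies.
R = 255 by definition for t ≤ 66.
G = 99.47·ln 31.43 − 161.1 = 99.47·3.4478 − 161.1 = 181.849.
B = 138.5·ln(31.43 − 10) − 305.0 = 138.5·ln 21.43 − 305.0 = 138.5·3.0648 − 305.0 = 119.474.
Rounded: (255, 182, 119).
In hex: #FFB677.

#FFB677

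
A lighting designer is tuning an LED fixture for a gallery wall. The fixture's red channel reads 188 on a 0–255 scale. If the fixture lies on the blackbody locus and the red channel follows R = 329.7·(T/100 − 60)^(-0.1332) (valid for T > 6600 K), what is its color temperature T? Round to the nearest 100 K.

12800 K

(t − 60)^(-0.1332) = 188/329.7 = 0.57022.
t − 60 = 0.57022^(1/-0.1332) = 0.57022^(-7.508) = 67.848, so t = 127.848.
T = 100·t = 12785 K → 12800 K to the nearest 100 K.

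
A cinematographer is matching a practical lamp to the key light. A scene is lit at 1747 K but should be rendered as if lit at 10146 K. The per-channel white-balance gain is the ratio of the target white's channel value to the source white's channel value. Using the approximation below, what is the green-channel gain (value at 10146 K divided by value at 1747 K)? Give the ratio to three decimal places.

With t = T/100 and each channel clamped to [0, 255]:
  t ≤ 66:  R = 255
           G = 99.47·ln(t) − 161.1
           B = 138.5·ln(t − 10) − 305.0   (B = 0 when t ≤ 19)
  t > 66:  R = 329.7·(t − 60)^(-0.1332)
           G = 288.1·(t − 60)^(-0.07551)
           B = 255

At 1747 K (t = 17.47):
  G = 99.47·ln 17.47 − 161.1 = 99.47·2.8605 − 161.1 = 123.432.
At 10146 K (t = 101.46):
  G = 288.1·(101.46 − 60)^(-0.07551) = 288.1·41.46^(-0.07551) = 288.1·0.75484 = 217.468.
Gain = 217.468 / 123.432 = 1.7618 → 1.762.

1.762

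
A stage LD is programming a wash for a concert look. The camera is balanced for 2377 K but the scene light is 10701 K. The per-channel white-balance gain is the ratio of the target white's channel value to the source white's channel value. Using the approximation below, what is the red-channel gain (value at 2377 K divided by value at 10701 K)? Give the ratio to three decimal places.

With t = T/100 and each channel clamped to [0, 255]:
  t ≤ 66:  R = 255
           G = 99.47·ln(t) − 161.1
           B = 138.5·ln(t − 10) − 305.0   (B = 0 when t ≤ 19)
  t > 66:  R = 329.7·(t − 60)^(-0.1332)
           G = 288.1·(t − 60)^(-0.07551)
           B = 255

At 10701 K (t = 107.01):
  R = 329.7·(107.01 − 60)^(-0.1332) = 329.7·47.01^(-0.1332) = 329.7·0.59878 = 197.416.
At 2377 K (t = 23.77):
  R = 255 by definition for t ≤ 66.
Gain = 255.000 / 197.416 = 1.2917 → 1.292.

1.292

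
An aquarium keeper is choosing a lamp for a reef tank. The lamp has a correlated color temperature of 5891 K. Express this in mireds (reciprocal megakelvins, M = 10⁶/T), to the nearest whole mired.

M = 10⁶ / 5891 = 169.750 → 170 mireds.

170 mireds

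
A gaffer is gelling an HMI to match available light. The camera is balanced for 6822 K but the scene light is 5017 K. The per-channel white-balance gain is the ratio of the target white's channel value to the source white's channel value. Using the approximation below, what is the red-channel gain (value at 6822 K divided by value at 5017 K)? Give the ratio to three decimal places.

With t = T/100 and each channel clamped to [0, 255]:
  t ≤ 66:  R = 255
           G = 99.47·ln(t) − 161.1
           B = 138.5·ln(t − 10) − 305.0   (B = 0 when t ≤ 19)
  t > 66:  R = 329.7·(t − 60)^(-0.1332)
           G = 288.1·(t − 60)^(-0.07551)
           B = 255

0.977

At 5017 K (t = 50.17):
  R = 255 by definition for t ≤ 66.
At 6822 K (t = 68.22):
  R = 329.7·(68.22 − 60)^(-0.1332) = 329.7·8.22^(-0.1332) = 329.7·0.75533 = 249.034.
Gain = 249.034 / 255.000 = 0.9766 → 0.977.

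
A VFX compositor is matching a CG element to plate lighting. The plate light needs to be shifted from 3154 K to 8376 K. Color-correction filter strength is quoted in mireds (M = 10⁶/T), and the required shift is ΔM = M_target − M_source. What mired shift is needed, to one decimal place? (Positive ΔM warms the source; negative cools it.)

-197.7 mireds

M_source = 10⁶/3154 = 317.058; M_target = 10⁶/8376 = 119.389.
ΔM = 119.389 − 317.058 = -197.669 → -197.7 mireds, a cooling shift.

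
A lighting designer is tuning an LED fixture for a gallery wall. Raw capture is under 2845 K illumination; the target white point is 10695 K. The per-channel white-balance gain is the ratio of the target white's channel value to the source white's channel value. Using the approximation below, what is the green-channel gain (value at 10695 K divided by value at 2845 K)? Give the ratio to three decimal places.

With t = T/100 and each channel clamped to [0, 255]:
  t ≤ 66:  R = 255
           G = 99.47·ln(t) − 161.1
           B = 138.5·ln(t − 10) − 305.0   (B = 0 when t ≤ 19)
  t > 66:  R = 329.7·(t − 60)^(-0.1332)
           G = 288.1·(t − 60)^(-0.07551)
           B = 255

At 2845 K (t = 28.45):
  G = 99.47·ln 28.45 − 161.1 = 99.47·3.3481 − 161.1 = 171.940.
At 10695 K (t = 106.95):
  G = 288.1·(106.95 − 60)^(-0.07551) = 288.1·46.95^(-0.07551) = 288.1·0.74778 = 215.436.
Gain = 215.436 / 171.940 = 1.2530 → 1.253.

1.253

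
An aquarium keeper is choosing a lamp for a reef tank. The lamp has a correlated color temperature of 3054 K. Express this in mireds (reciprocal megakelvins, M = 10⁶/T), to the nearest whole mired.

M = 10⁶ / 3054 = 327.439 → 327 mireds.

327 mireds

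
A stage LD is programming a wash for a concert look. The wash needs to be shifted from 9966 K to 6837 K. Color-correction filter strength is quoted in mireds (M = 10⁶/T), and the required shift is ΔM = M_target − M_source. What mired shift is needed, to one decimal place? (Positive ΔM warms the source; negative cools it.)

+45.9 mireds

M_source = 10⁶/9966 = 100.341; M_target = 10⁶/6837 = 146.263.
ΔM = 146.263 − 100.341 = 45.922 → +45.9 mireds, a warming shift.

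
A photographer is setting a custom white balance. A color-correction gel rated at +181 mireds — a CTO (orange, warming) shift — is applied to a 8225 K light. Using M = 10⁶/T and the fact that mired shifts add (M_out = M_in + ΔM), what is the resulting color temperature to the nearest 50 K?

3300 K

M_in = 10⁶/8225 = 121.58 mireds.
M_out = 121.58 + (+181) = 302.58 mireds.
T_out = 10⁶/302.58 = 3304.9 K → 3300 K.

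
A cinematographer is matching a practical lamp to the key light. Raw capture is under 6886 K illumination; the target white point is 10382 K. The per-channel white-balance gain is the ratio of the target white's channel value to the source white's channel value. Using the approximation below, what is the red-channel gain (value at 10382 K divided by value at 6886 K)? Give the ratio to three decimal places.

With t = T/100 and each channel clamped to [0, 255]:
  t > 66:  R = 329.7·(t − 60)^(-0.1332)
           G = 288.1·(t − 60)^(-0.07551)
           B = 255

At 6886 K (t = 68.86):
  R = 329.7·(68.86 − 60)^(-0.1332) = 329.7·8.86^(-0.1332) = 329.7·0.74783 = 246.559.
At 10382 K (t = 103.82):
  R = 329.7·(103.82 − 60)^(-0.1332) = 329.7·43.82^(-0.1332) = 329.7·0.60441 = 199.273.
Gain = 199.273 / 246.559 = 0.8082 → 0.808.

0.808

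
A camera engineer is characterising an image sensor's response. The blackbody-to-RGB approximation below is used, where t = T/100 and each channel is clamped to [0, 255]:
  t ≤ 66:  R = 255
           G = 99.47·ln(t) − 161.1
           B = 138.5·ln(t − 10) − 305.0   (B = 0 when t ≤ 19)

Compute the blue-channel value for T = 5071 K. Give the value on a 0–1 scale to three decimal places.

t = 5071/100 = 50.71; the t ≤ 66 branch applies.
B = 138.5·ln(50.71 − 10) − 305.0 = 138.5·ln 40.71 − 305.0 = 138.5·3.7065 − 305.0 = 208.347.
On a 0–1 scale: 208.347/255 = 0.8170 → 0.817.

0.817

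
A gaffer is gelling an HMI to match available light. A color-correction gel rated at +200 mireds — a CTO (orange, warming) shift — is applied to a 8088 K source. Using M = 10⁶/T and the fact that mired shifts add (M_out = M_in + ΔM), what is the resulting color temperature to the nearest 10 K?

M_in = 10⁶/8088 = 123.64 mireds.
M_out = 123.64 + (+200) = 323.64 mireds.
T_out = 10⁶/323.64 = 3089.9 K → 3090 K.

3090 K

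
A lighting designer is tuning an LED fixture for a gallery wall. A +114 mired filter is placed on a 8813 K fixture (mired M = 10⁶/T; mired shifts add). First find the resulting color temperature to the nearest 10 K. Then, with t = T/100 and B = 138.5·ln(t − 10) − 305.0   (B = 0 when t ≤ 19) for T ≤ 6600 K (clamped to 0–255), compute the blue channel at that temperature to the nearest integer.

M_in = 10⁶/8813 = 113.47; M_out = 113.47 + (+114) = 227.47.
T_out = 10⁶/227.47 = 4396.2 K → 4400 K; t = 44.
B = 138.5·ln(44 − 10) − 305.0 = 138.5·ln 34 − 305.0 = 138.5·3.5264 − 305.0 = 183.401.
Rounded: 183.

183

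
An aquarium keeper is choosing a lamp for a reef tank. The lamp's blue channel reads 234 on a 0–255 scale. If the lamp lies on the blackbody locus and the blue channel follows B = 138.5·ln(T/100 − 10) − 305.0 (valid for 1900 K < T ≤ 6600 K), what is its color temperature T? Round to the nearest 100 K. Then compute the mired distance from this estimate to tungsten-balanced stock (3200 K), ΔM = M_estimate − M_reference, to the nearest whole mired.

ln(t − 10) = (234 + 305.0) / 138.5 = 3.8917.
t − 10 = e^3.8917 = 48.994, so t = 58.994.
T = 100·t = 5899 K → 5900 K to the nearest 100 K.
M_estimate = 10⁶/5900 = 169.49; M_reference = 10⁶/3200 = 312.50.
ΔM = 169.49 − 312.50 = -143.01 → -143 mireds.

-143 mireds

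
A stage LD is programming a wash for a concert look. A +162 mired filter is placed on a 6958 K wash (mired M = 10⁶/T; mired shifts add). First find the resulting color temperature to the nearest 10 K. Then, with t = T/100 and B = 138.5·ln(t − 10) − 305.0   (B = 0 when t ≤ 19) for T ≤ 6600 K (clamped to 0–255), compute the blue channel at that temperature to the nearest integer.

M_in = 10⁶/6958 = 143.72; M_out = 143.72 + (+162) = 305.72.
T_out = 10⁶/305.72 = 3271.0 K → 3270 K; t = 32.7.
B = 138.5·ln(32.7 − 10) − 305.0 = 138.5·ln 22.7 − 305.0 = 138.5·3.1224 − 305.0 = 127.448.
Rounded: 127.

127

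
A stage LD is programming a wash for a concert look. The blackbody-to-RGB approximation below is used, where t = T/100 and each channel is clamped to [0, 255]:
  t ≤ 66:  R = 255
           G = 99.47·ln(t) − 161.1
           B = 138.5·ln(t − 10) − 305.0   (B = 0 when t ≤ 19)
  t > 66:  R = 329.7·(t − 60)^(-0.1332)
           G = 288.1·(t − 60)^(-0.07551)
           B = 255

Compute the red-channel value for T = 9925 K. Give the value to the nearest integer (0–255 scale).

202

t = 9925/100 = 99.25; the t > 66 branch applies.
R = 329.7·(99.25 − 60)^(-0.1332) = 329.7·39.25^(-0.1332) = 329.7·0.61334 = 202.218.
Rounded: 202.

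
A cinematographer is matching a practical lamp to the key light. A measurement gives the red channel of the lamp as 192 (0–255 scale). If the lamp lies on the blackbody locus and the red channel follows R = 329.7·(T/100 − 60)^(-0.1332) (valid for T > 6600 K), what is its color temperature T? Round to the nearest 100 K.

11800 K

(t − 60)^(-0.1332) = 192/329.7 = 0.58235.
t − 60 = 0.58235^(1/-0.1332) = 0.58235^(-7.508) = 57.929, so t = 117.929.
T = 100·t = 11793 K → 11800 K to the nearest 100 K.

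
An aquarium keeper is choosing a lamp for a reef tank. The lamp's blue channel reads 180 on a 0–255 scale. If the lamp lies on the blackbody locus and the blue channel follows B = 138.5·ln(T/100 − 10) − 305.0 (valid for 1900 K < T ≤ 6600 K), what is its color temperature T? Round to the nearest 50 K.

4300 K

ln(t − 10) = (180 + 305.0) / 138.5 = 3.5018.
t − 10 = e^3.5018 = 33.175, so t = 43.175.
T = 100·t = 4318 K → 4300 K to the nearest 50 K.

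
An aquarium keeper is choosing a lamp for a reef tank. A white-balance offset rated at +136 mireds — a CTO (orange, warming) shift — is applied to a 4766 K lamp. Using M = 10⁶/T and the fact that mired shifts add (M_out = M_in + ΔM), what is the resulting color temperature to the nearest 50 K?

M_in = 10⁶/4766 = 209.82 mireds.
M_out = 209.82 + (+136) = 345.82 mireds.
T_out = 10⁶/345.82 = 2891.7 K → 2900 K.

2900 K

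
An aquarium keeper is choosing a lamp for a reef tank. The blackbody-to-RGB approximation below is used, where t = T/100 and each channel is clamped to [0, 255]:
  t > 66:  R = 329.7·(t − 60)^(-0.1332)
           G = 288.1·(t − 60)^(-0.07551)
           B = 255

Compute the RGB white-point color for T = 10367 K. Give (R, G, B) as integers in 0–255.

(199, 217, 255)

t = 10367/100 = 103.67; the t > 66 branch applies.
R = 329.7·(103.67 − 60)^(-0.1332) = 329.7·43.67^(-0.1332) = 329.7·0.60468 = 199.364.
G = 288.1·(103.67 − 60)^(-0.07551) = 288.1·43.67^(-0.07551) = 288.1·0.75188 = 216.617.
B = 255 by definition for t > 66.
Rounded: (199, 217, 255).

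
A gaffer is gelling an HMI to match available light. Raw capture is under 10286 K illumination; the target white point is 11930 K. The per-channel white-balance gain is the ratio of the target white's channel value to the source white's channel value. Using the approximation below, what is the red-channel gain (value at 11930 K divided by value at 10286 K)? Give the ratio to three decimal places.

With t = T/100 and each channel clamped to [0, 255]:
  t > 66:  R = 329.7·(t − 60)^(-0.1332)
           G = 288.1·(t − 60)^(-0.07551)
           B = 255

At 10286 K (t = 102.86):
  R = 329.7·(102.86 − 60)^(-0.1332) = 329.7·42.86^(-0.1332) = 329.7·0.60619 = 199.862.
At 11930 K (t = 119.3):
  R = 329.7·(119.3 − 60)^(-0.1332) = 329.7·59.3^(-0.1332) = 329.7·0.58054 = 191.403.
Gain = 191.403 / 199.862 = 0.9577 → 0.958.

0.958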